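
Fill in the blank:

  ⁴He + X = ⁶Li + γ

Conserve mass number: 4 + A = 6 + 0, so A = 2.
Conserve atomic number: 2 + Z = 3 + 0, so Z = 1.
A = 2 and Z = 1 is ²H — a deuteron.

deuteron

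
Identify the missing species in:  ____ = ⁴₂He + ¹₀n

He-5

Conserve mass number: A = 4 + 1, so A = 5.
Conserve atomic number: Z = 2 + 0, so Z = 2.
Z = 2 is helium, so the species is ⁵₂He.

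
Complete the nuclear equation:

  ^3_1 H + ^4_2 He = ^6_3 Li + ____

Conserve mass number: 3 + 4 = 6 + A, so A = 1.
Conserve atomic number: 1 + 2 = 3 + Z, so Z = 0.
A = 1 and Z = 0 is ^1_0 n — a neutron.

neutron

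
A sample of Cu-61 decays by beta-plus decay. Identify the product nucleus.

Ni-61

Beta-plus decay: mass number changes by +0, atomic number by -1.
A: 61 = 61; Z: 29 − 1 = 28.
Z = 28 is nickel, so the daughter is Ni-61.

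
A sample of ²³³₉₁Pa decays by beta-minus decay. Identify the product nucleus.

U-233

Beta-minus decay: mass number changes by +0, atomic number by +1.
A: 233 = 233; Z: 91 + 1 = 92.
Z = 92 is uranium, so the daughter is ²³³₉₂U.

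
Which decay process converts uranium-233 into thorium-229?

alpha decay

ΔA = 229 − 233 = -4; ΔZ = 90 − 92 = -2.
A drops by 4 and Z drops by 2 — the signature of alpha emission.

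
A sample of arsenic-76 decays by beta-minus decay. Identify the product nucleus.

Beta-minus decay: mass number changes by +0, atomic number by +1.
A: 76 = 76; Z: 33 + 1 = 34.
Z = 34 is selenium, so the daughter is selenium-76.

Se-76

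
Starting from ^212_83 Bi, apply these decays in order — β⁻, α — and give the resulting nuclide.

Pb-208

Start: (A, Z) = (212, 83).
After β⁻: (212, 84).
After α: (208, 82).
Z = 82 is lead.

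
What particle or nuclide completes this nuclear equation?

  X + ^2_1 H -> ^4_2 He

deuteron

Conserve mass number: A + 2 = 4, so A = 2.
Conserve atomic number: Z + 1 = 2, so Z = 1.
A = 2 and Z = 1 is ^2_1 H — a deuteron.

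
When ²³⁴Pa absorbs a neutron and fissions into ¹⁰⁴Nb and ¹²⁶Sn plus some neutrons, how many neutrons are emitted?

5

Conserve mass number: 235 = 104 + 126 + k, so k = 235 − 230 = 5.
Check atomic number: 91 = 41 + 50 + 0 = 91. ✓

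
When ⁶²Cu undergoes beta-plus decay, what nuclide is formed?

Ni-62

Beta-plus decay: mass number changes by +0, atomic number by -1.
A: 62 = 62; Z: 29 − 1 = 28.
Z = 28 is nickel, so the daughter is ⁶²Ni.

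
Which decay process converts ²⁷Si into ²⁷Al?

ΔA = 27 − 27 = 0; ΔZ = 13 − 14 = -1.
A is unchanged and Z drops by 1 — a proton has become a neutron (β⁺ emission or electron capture).

beta-plus decay or electron capture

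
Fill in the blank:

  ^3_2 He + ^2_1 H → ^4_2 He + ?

proton

Conserve mass number: 3 + 2 = 4 + A, so A = 1.
Conserve atomic number: 2 + 1 = 2 + Z, so Z = 1.
A = 1 and Z = 1 is ^1_1 H — a proton.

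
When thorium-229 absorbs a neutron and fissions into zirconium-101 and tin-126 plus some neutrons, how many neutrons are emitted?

3

Conserve mass number: 230 = 101 + 126 + k, so k = 230 − 227 = 3.
Check atomic number: 90 = 40 + 50 + 0 = 90. ✓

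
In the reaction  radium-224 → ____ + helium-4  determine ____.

Conserve mass number: 224 = A + 4, so A = 220.
Conserve atomic number: 88 = Z + 2, so Z = 86.
Z = 86 is radon, so the species is radon-220.

Rn-220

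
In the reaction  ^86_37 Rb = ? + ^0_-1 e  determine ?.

Conserve mass number: 86 = A + 0, so A = 86.
Conserve atomic number: 37 = Z − 1, so Z = 38.
Z = 38 is strontium, so the species is ^86_38 Sr.

Sr-86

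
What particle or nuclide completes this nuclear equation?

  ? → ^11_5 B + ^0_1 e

C-11

Conserve mass number: A = 11 + 0, so A = 11.
Conserve atomic number: Z = 5 + 1, so Z = 6.
Z = 6 is carbon, so the species is ^11_6 C.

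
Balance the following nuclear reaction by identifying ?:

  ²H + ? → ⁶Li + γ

Conserve mass number: 2 + A = 6 + 0, so A = 4.
Conserve atomic number: 1 + Z = 3 + 0, so Z = 2.
A = 4 and Z = 2 is ⁴He — an alpha particle.

alpha particle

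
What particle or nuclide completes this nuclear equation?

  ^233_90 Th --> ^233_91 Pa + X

Conserve mass number: 233 = 233 + A, so A = 0.
Conserve atomic number: 90 = 91 + Z, so Z = -1.
A = 0 and Z = -1 is ^0_-1 e — a beta-minus particle.

beta-minus particle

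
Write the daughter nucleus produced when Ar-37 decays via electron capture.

Cl-37

Electron capture: mass number changes by +0, atomic number by -1.
A: 37 = 37; Z: 18 − 1 = 17.
Z = 17 is chlorine, so the daughter is Cl-37.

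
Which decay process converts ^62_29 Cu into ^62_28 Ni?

ΔA = 62 − 62 = 0; ΔZ = 28 − 29 = -1.
A is unchanged and Z drops by 1 — a proton has become a neutron (β⁺ emission or electron capture).

beta-plus decay or electron capture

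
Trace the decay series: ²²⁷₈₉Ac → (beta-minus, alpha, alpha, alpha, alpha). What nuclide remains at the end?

Start: (A, Z) = (227, 89).
After β⁻: (227, 90).
After α: (223, 88).
After α: (219, 86).
After α: (215, 84).
After α: (211, 82).
Z = 82 is lead.

Pb-211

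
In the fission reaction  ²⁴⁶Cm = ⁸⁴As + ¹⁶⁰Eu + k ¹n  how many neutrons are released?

Conserve mass number: 246 = 84 + 160 + k, so k = 246 − 244 = 2.
Check atomic number: 96 = 33 + 63 + 0 = 96. ✓

2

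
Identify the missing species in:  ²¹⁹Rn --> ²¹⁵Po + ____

alpha particle

Conserve mass number: 219 = 215 + A, so A = 4.
Conserve atomic number: 86 = 84 + Z, so Z = 2.
A = 4 and Z = 2 is ⁴He — an alpha particle.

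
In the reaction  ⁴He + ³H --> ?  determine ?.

Li-7

Conserve mass number: 4 + 3 = A, so A = 7.
Conserve atomic number: 2 + 1 = Z, so Z = 3.
Z = 3 is lithium, so the species is ⁷Li.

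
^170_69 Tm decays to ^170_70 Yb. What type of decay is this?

ΔA = 170 − 170 = 0; ΔZ = 70 − 69 = +1.
A is unchanged and Z rises by 1 — a neutron has become a proton (β⁻ decay).

beta-minus decay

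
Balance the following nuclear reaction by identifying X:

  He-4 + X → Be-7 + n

alpha particle

Conserve mass number: 4 + A = 7 + 1, so A = 4.
Conserve atomic number: 2 + Z = 4 + 0, so Z = 2.
A = 4 and Z = 2 is He-4 — an alpha particle.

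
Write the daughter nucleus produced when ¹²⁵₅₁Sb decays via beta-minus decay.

Te-125

Beta-minus decay: mass number changes by +0, atomic number by +1.
A: 125 = 125; Z: 51 + 1 = 52.
Z = 52 is tellurium, so the daughter is ¹²⁵₅₂Te.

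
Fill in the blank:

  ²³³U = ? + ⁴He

Th-229

Conserve mass number: 233 = A + 4, so A = 229.
Conserve atomic number: 92 = Z + 2, so Z = 90.
Z = 90 is thorium, so the species is ²²⁹Th.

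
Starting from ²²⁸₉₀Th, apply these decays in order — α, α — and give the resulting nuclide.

Rn-220

Start: (A, Z) = (228, 90).
After α: (224, 88).
After α: (220, 86).
Z = 86 is radon.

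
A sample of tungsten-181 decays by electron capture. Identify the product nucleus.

Electron capture: mass number changes by +0, atomic number by -1.
A: 181 = 181; Z: 74 − 1 = 73.
Z = 73 is tantalum, so the daughter is tantalum-181.

Ta-181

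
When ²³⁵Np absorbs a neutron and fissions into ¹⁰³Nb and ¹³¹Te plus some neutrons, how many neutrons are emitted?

Conserve mass number: 236 = 103 + 131 + k, so k = 236 − 234 = 2.
Check atomic number: 93 = 41 + 52 + 0 = 93. ✓

2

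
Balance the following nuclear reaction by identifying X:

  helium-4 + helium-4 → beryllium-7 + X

Conserve mass number: 4 + 4 = 7 + A, so A = 1.
Conserve atomic number: 2 + 2 = 4 + Z, so Z = 0.
A = 1 and Z = 0 is neutron — a neutron.

neutron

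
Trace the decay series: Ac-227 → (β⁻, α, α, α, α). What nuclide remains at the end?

Pb-211

Start: (A, Z) = (227, 89).
After β⁻: (227, 90).
After α: (223, 88).
After α: (219, 86).
After α: (215, 84).
After α: (211, 82).
Z = 82 is lead.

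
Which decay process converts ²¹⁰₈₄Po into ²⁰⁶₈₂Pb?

ΔA = 206 − 210 = -4; ΔZ = 82 − 84 = -2.
A drops by 4 and Z drops by 2 — the signature of alpha emission.

alpha decay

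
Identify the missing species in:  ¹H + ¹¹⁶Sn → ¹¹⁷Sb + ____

gamma ray

Conserve mass number: 1 + 116 = 117 + A, so A = 0.
Conserve atomic number: 1 + 50 = 51 + Z, so Z = 0.
A = 0 and Z = 0 is γ — a gamma ray.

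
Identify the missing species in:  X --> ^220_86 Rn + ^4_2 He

Conserve mass number: A = 220 + 4, so A = 224.
Conserve atomic number: Z = 86 + 2, so Z = 88.
Z = 88 is radium, so the species is ^224_88 Ra.

Ra-224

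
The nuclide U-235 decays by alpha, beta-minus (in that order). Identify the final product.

Start: (A, Z) = (235, 92).
After α: (231, 90).
After β⁻: (231, 91).
Z = 91 is protactinium.

Pa-231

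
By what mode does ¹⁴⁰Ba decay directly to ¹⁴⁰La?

beta-minus decay

ΔA = 140 − 140 = 0; ΔZ = 57 − 56 = +1.
A is unchanged and Z rises by 1 — a neutron has become a proton (β⁻ decay).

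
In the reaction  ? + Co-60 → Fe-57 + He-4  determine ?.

Conserve mass number: A + 60 = 57 + 4, so A = 1.
Conserve atomic number: Z + 27 = 26 + 2, so Z = 1.
A = 1 and Z = 1 is H-1 — a proton.

proton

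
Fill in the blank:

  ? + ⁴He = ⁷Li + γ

Conserve mass number: A + 4 = 7 + 0, so A = 3.
Conserve atomic number: Z + 2 = 3 + 0, so Z = 1.
A = 3 and Z = 1 is ³H — a triton.

triton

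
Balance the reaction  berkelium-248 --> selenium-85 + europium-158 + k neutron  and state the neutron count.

Conserve mass number: 248 = 85 + 158 + k, so k = 248 − 243 = 5.
Check atomic number: 97 = 34 + 63 + 0 = 97. ✓

5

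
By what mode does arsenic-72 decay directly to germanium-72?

beta-plus decay or electron capture

ΔA = 72 − 72 = 0; ΔZ = 32 − 33 = -1.
A is unchanged and Z drops by 1 — a proton has become a neutron (β⁺ emission or electron capture).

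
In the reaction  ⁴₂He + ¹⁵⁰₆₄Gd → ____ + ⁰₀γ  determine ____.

Conserve mass number: 4 + 150 = A + 0, so A = 154.
Conserve atomic number: 2 + 64 = Z + 0, so Z = 66.
Z = 66 is dysprosium, so the species is ¹⁵⁴₆₆Dy.

Dy-154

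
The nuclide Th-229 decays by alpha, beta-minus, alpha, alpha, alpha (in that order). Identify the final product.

Bi-213

Start: (A, Z) = (229, 90).
After α: (225, 88).
After β⁻: (225, 89).
After α: (221, 87).
After α: (217, 85).
After α: (213, 83).
Z = 83 is bismuth.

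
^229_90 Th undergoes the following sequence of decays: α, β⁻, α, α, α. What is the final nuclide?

Start: (A, Z) = (229, 90).
After α: (225, 88).
After β⁻: (225, 89).
After α: (221, 87).
After α: (217, 85).
After α: (213, 83).
Z = 83 is bismuth.

Bi-213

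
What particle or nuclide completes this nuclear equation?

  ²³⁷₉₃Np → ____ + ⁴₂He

Conserve mass number: 237 = A + 4, so A = 233.
Conserve atomic number: 93 = Z + 2, so Z = 91.
Z = 91 is protactinium, so the species is ²³³₉₁Pa.

Pa-233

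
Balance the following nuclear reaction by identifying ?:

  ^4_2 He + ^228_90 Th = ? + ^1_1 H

Conserve mass number: 4 + 228 = A + 1, so A = 231.
Conserve atomic number: 2 + 90 = Z + 1, so Z = 91.
Z = 91 is protactinium, so the species is ^231_91 Pa.

Pa-231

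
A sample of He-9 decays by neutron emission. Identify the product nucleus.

He-8

Neutron emission: mass number changes by -1, atomic number by +0.
A: 9 − 1 = 8; Z: 2 = 2.
Z = 2 is helium, so the daughter is He-8.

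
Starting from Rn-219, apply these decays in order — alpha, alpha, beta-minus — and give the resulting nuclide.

Start: (A, Z) = (219, 86).
After α: (215, 84).
After α: (211, 82).
After β⁻: (211, 83).
Z = 83 is bismuth.

Bi-211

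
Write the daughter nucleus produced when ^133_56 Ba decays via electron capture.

Electron capture: mass number changes by +0, atomic number by -1.
A: 133 = 133; Z: 56 − 1 = 55.
Z = 55 is caesium, so the daughter is ^133_55 Cs.

Cs-133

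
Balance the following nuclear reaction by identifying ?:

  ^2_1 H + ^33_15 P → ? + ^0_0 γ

S-35

Conserve mass number: 2 + 33 = A + 0, so A = 35.
Conserve atomic number: 1 + 15 = Z + 0, so Z = 16.
Z = 16 is sulfur, so the species is ^35_16 S.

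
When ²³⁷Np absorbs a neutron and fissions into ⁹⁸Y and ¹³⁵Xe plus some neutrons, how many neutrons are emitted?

5

Conserve mass number: 238 = 98 + 135 + k, so k = 238 − 233 = 5.
Check atomic number: 93 = 39 + 54 + 0 = 93. ✓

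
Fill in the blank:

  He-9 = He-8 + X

Conserve mass number: 9 = 8 + A, so A = 1.
Conserve atomic number: 2 = 2 + Z, so Z = 0.
A = 1 and Z = 0 is n — a neutron.

neutron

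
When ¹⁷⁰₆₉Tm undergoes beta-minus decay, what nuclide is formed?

Yb-170

Beta-minus decay: mass number changes by +0, atomic number by +1.
A: 170 = 170; Z: 69 + 1 = 70.
Z = 70 is ytterbium, so the daughter is ¹⁷⁰₇₀Yb.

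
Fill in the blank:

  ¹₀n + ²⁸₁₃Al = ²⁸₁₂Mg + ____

Conserve mass number: 1 + 28 = 28 + A, so A = 1.
Conserve atomic number: 0 + 13 = 12 + Z, so Z = 1.
A = 1 and Z = 1 is ¹₁H — a proton.

proton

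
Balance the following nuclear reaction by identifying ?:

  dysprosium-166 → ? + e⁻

Ho-166

Conserve mass number: 166 = A + 0, so A = 166.
Conserve atomic number: 66 = Z − 1, so Z = 67.
Z = 67 is holmium, so the species is holmium-166.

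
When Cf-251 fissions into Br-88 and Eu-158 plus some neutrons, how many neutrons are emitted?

5

Conserve mass number: 251 = 88 + 158 + k, so k = 251 − 246 = 5.
Check atomic number: 98 = 35 + 63 + 0 = 98. ✓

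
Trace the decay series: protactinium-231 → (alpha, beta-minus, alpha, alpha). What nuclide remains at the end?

Rn-219

Start: (A, Z) = (231, 91).
After α: (227, 89).
After β⁻: (227, 90).
After α: (223, 88).
After α: (219, 86).
Z = 86 is radon.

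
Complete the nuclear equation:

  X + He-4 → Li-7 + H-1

alpha particle

Conserve mass number: A + 4 = 7 + 1, so A = 4.
Conserve atomic number: Z + 2 = 3 + 1, so Z = 2.
A = 4 and Z = 2 is He-4 — an alpha particle.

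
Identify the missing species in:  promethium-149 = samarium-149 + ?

beta-minus particle

Conserve mass number: 149 = 149 + A, so A = 0.
Conserve atomic number: 61 = 62 + Z, so Z = -1.
A = 0 and Z = -1 is e⁻ — a beta-minus particle.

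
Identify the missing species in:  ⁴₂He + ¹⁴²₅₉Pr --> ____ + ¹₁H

Nd-145

Conserve mass number: 4 + 142 = A + 1, so A = 145.
Conserve atomic number: 2 + 59 = Z + 1, so Z = 60.
Z = 60 is neodymium, so the species is ¹⁴⁵₆₀Nd.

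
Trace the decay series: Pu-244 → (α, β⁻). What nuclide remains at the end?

Np-240

Start: (A, Z) = (244, 94).
After α: (240, 92).
After β⁻: (240, 93).
Z = 93 is neptunium.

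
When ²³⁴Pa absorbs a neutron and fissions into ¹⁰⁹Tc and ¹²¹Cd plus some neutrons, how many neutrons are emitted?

Conserve mass number: 235 = 109 + 121 + k, so k = 235 − 230 = 5.
Check atomic number: 91 = 43 + 48 + 0 = 91. ✓

5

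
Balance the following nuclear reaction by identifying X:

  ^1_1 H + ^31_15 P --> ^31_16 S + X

Conserve mass number: 1 + 31 = 31 + A, so A = 1.
Conserve atomic number: 1 + 15 = 16 + Z, so Z = 0.
A = 1 and Z = 0 is ^1_0 n — a neutron.

neutron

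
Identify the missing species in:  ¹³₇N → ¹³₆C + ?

positron

Conserve mass number: 13 = 13 + A, so A = 0.
Conserve atomic number: 7 = 6 + Z, so Z = 1.
A = 0 and Z = 1 is ⁰₁e — a positron.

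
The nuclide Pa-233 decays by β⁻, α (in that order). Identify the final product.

Start: (A, Z) = (233, 91).
After β⁻: (233, 92).
After α: (229, 90).
Z = 90 is thorium.

Th-229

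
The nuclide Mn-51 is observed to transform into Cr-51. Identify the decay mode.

beta-plus decay or electron capture

ΔA = 51 − 51 = 0; ΔZ = 24 − 25 = -1.
A is unchanged and Z drops by 1 — a proton has become a neutron (β⁺ emission or electron capture).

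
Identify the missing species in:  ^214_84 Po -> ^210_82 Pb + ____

alpha particle

Conserve mass number: 214 = 210 + A, so A = 4.
Conserve atomic number: 84 = 82 + Z, so Z = 2.
A = 4 and Z = 2 is ^4_2 He — an alpha particle.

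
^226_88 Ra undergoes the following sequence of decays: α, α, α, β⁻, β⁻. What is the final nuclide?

Po-214

Start: (A, Z) = (226, 88).
After α: (222, 86).
After α: (218, 84).
After α: (214, 82).
After β⁻: (214, 83).
After β⁻: (214, 84).
Z = 84 is polonium.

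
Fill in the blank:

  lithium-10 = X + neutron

Li-9

Conserve mass number: 10 = A + 1, so A = 9.
Conserve atomic number: 3 = Z + 0, so Z = 3.
Z = 3 is lithium, so the species is lithium-9.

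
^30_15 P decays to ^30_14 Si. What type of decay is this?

beta-plus decay or electron capture

ΔA = 30 − 30 = 0; ΔZ = 14 − 15 = -1.
A is unchanged and Z drops by 1 — a proton has become a neutron (β⁺ emission or electron capture).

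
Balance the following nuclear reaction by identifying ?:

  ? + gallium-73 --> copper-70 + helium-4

neutron

Conserve mass number: A + 73 = 70 + 4, so A = 1.
Conserve atomic number: Z + 31 = 29 + 2, so Z = 0.
A = 1 and Z = 0 is neutron — a neutron.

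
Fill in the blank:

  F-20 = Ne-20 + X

Conserve mass number: 20 = 20 + A, so A = 0.
Conserve atomic number: 9 = 10 + Z, so Z = -1.
A = 0 and Z = -1 is e⁻ — a beta-minus particle.

beta-minus particle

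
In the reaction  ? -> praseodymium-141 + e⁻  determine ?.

Ce-141

Conserve mass number: A = 141 + 0, so A = 141.
Conserve atomic number: Z = 59 − 1, so Z = 58.
Z = 58 is cerium, so the species is cerium-141.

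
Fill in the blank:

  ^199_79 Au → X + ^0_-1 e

Hg-199

Conserve mass number: 199 = A + 0, so A = 199.
Conserve atomic number: 79 = Z − 1, so Z = 80.
Z = 80 is mercury, so the species is ^199_80 Hg.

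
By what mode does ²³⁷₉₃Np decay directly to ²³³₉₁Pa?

alpha decay

ΔA = 233 − 237 = -4; ΔZ = 91 − 93 = -2.
A drops by 4 and Z drops by 2 — the signature of alpha emission.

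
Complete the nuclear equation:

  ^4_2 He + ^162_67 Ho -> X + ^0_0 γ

Conserve mass number: 4 + 162 = A + 0, so A = 166.
Conserve atomic number: 2 + 67 = Z + 0, so Z = 69.
Z = 69 is thulium, so the species is ^166_69 Tm.

Tm-166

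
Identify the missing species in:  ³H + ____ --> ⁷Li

alpha particle

Conserve mass number: 3 + A = 7, so A = 4.
Conserve atomic number: 1 + Z = 3, so Z = 2.
A = 4 and Z = 2 is ⁴He — an alpha particle.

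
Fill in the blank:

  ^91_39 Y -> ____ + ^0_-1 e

Conserve mass number: 91 = A + 0, so A = 91.
Conserve atomic number: 39 = Z − 1, so Z = 40.
Z = 40 is zirconium, so the species is ^91_40 Zr.

Zr-91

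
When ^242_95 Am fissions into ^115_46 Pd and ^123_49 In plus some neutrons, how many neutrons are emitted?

4

Conserve mass number: 242 = 115 + 123 + k, so k = 242 − 238 = 4.
Check atomic number: 95 = 46 + 49 + 0 = 95. ✓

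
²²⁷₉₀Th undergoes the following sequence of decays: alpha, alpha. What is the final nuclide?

Rn-219

Start: (A, Z) = (227, 90).
After α: (223, 88).
After α: (219, 86).
Z = 86 is radon.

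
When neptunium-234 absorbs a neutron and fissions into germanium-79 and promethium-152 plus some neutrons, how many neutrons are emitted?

4

Conserve mass number: 235 = 79 + 152 + k, so k = 235 − 231 = 4.
Check atomic number: 93 = 32 + 61 + 0 = 93. ✓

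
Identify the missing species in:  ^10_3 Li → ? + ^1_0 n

Conserve mass number: 10 = A + 1, so A = 9.
Conserve atomic number: 3 = Z + 0, so Z = 3.
Z = 3 is lithium, so the species is ^9_3 Li.

Li-9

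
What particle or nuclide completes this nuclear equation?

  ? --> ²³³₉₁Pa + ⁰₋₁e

Th-233

Conserve mass number: A = 233 + 0, so A = 233.
Conserve atomic number: Z = 91 − 1, so Z = 90.
Z = 90 is thorium, so the species is ²³³₉₀Th.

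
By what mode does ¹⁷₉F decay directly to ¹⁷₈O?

beta-plus decay or electron capture

ΔA = 17 − 17 = 0; ΔZ = 8 − 9 = -1.
A is unchanged and Z drops by 1 — a proton has become a neutron (β⁺ emission or electron capture).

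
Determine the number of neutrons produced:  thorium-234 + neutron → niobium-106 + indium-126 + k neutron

3

Conserve mass number: 235 = 106 + 126 + k, so k = 235 − 232 = 3.
Check atomic number: 90 = 41 + 49 + 0 = 90. ✓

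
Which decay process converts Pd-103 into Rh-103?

beta-plus decay or electron capture

ΔA = 103 − 103 = 0; ΔZ = 45 − 46 = -1.
A is unchanged and Z drops by 1 — a proton has become a neutron (β⁺ emission or electron capture).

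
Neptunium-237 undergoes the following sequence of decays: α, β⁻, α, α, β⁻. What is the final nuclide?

Ac-225

Start: (A, Z) = (237, 93).
After α: (233, 91).
After β⁻: (233, 92).
After α: (229, 90).
After α: (225, 88).
After β⁻: (225, 89).
Z = 89 is actinium.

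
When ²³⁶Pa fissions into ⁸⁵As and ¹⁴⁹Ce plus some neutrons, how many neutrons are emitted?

Conserve mass number: 236 = 85 + 149 + k, so k = 236 − 234 = 2.
Check atomic number: 91 = 33 + 58 + 0 = 91. ✓

2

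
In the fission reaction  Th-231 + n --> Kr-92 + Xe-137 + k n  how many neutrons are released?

Conserve mass number: 232 = 92 + 137 + k, so k = 232 − 229 = 3.
Check atomic number: 90 = 36 + 54 + 0 = 90. ✓

3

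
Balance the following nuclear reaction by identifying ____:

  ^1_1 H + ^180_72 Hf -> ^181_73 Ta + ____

gamma ray

Conserve mass number: 1 + 180 = 181 + A, so A = 0.
Conserve atomic number: 1 + 72 = 73 + Z, so Z = 0.
A = 0 and Z = 0 is ^0_0 γ — a gamma ray.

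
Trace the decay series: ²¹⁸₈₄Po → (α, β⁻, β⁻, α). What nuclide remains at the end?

Pb-210

Start: (A, Z) = (218, 84).
After α: (214, 82).
After β⁻: (214, 83).
After β⁻: (214, 84).
After α: (210, 82).
Z = 82 is lead.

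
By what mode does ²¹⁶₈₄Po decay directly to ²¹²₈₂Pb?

ΔA = 212 − 216 = -4; ΔZ = 82 − 84 = -2.
A drops by 4 and Z drops by 2 — the signature of alpha emission.

alpha decay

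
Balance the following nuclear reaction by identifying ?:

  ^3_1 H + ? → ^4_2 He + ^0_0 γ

Conserve mass number: 3 + A = 4 + 0, so A = 1.
Conserve atomic number: 1 + Z = 2 + 0, so Z = 1.
A = 1 and Z = 1 is ^1_1 H — a proton.

proton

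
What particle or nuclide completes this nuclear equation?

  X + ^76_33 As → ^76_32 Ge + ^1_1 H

neutron

Conserve mass number: A + 76 = 76 + 1, so A = 1.
Conserve atomic number: Z + 33 = 32 + 1, so Z = 0.
A = 1 and Z = 0 is ^1_0 n — a neutron.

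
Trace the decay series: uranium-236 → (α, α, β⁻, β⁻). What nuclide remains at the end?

Th-228

Start: (A, Z) = (236, 92).
After α: (232, 90).
After α: (228, 88).
After β⁻: (228, 89).
After β⁻: (228, 90).
Z = 90 is thorium.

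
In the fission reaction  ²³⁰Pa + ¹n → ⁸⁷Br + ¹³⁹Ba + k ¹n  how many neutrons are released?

5

Conserve mass number: 231 = 87 + 139 + k, so k = 231 − 226 = 5.
Check atomic number: 91 = 35 + 56 + 0 = 91. ✓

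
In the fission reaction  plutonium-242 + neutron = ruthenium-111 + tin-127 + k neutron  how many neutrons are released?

Conserve mass number: 243 = 111 + 127 + k, so k = 243 − 238 = 5.
Check atomic number: 94 = 44 + 50 + 0 = 94. ✓

5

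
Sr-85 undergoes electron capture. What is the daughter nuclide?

Electron capture: mass number changes by +0, atomic number by -1.
A: 85 = 85; Z: 38 − 1 = 37.
Z = 37 is rubidium, so the daughter is Rb-85.

Rb-85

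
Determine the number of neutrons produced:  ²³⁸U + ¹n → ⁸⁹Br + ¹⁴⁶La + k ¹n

Conserve mass number: 239 = 89 + 146 + k, so k = 239 − 235 = 4.
Check atomic number: 92 = 35 + 57 + 0 = 92. ✓

4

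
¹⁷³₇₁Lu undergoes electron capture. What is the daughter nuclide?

Yb-173

Electron capture: mass number changes by +0, atomic number by -1.
A: 173 = 173; Z: 71 − 1 = 70.
Z = 70 is ytterbium, so the daughter is ¹⁷³₇₀Yb.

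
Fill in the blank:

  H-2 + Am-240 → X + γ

Cm-242

Conserve mass number: 2 + 240 = A + 0, so A = 242.
Conserve atomic number: 1 + 95 = Z + 0, so Z = 96.
Z = 96 is curium, so the species is Cm-242.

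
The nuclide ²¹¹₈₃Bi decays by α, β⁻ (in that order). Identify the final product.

Pb-207

Start: (A, Z) = (211, 83).
After α: (207, 81).
After β⁻: (207, 82).
Z = 82 is lead.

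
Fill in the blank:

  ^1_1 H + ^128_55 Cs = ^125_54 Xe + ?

Conserve mass number: 1 + 128 = 125 + A, so A = 4.
Conserve atomic number: 1 + 55 = 54 + Z, so Z = 2.
A = 4 and Z = 2 is ^4_2 He — an alpha particle.

alpha particle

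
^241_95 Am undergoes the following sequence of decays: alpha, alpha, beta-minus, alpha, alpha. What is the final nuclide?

Ra-225

Start: (A, Z) = (241, 95).
After α: (237, 93).
After α: (233, 91).
After β⁻: (233, 92).
After α: (229, 90).
After α: (225, 88).
Z = 88 is radium.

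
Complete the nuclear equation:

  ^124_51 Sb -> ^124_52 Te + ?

Conserve mass number: 124 = 124 + A, so A = 0.
Conserve atomic number: 51 = 52 + Z, so Z = -1.
A = 0 and Z = -1 is ^0_-1 e — a beta-minus particle.

beta-minus particle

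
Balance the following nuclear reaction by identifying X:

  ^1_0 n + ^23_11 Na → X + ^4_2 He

F-20

Conserve mass number: 1 + 23 = A + 4, so A = 20.
Conserve atomic number: 0 + 11 = Z + 2, so Z = 9.
Z = 9 is fluorine, so the species is ^20_9 F.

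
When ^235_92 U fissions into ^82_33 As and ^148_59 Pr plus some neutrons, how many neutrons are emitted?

Conserve mass number: 235 = 82 + 148 + k, so k = 235 − 230 = 5.
Check atomic number: 92 = 33 + 59 + 0 = 92. ✓

5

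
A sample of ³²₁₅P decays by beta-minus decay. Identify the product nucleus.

S-32

Beta-minus decay: mass number changes by +0, atomic number by +1.
A: 32 = 32; Z: 15 + 1 = 16.
Z = 16 is sulfur, so the daughter is ³²₁₆S.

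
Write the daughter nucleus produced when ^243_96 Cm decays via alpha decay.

Pu-239

Alpha decay: mass number changes by -4, atomic number by -2.
A: 243 − 4 = 239; Z: 96 − 2 = 94.
Z = 94 is plutonium, so the daughter is ^239_94 Pu.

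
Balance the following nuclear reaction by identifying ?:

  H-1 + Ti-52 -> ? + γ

V-53

Conserve mass number: 1 + 52 = A + 0, so A = 53.
Conserve atomic number: 1 + 22 = Z + 0, so Z = 23.
Z = 23 is vanadium, so the species is V-53.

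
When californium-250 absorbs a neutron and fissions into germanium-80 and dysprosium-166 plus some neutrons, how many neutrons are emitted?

5

Conserve mass number: 251 = 80 + 166 + k, so k = 251 − 246 = 5.
Check atomic number: 98 = 32 + 66 + 0 = 98. ✓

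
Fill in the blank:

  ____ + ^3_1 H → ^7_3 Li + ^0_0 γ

alpha particle

Conserve mass number: A + 3 = 7 + 0, so A = 4.
Conserve atomic number: Z + 1 = 3 + 0, so Z = 2.
A = 4 and Z = 2 is ^4_2 He — an alpha particle.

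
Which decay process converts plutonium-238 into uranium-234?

ΔA = 234 − 238 = -4; ΔZ = 92 − 94 = -2.
A drops by 4 and Z drops by 2 — the signature of alpha emission.

alpha decay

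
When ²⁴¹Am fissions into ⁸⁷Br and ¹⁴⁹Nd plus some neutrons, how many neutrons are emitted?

5

Conserve mass number: 241 = 87 + 149 + k, so k = 241 − 236 = 5.
Check atomic number: 95 = 35 + 60 + 0 = 95. ✓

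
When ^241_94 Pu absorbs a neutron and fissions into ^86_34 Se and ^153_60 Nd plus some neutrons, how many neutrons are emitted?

3

Conserve mass number: 242 = 86 + 153 + k, so k = 242 − 239 = 3.
Check atomic number: 94 = 34 + 60 + 0 = 94. ✓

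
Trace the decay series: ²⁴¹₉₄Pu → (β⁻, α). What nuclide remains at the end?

Np-237

Start: (A, Z) = (241, 94).
After β⁻: (241, 95).
After α: (237, 93).
Z = 93 is neptunium.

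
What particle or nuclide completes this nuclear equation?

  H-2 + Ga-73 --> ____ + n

Ge-74

Conserve mass number: 2 + 73 = A + 1, so A = 74.
Conserve atomic number: 1 + 31 = Z + 0, so Z = 32.
Z = 32 is germanium, so the species is Ge-74.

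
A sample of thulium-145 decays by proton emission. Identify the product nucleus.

Er-144

Proton emission: mass number changes by -1, atomic number by -1.
A: 145 − 1 = 144; Z: 69 − 1 = 68.
Z = 68 is erbium, so the daughter is erbium-144.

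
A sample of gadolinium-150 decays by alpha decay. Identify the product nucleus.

Sm-146

Alpha decay: mass number changes by -4, atomic number by -2.
A: 150 − 4 = 146; Z: 64 − 2 = 62.
Z = 62 is samarium, so the daughter is samarium-146.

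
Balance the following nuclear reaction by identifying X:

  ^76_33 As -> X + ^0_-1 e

Se-76

Conserve mass number: 76 = A + 0, so A = 76.
Conserve atomic number: 33 = Z − 1, so Z = 34.
Z = 34 is selenium, so the species is ^76_34 Se.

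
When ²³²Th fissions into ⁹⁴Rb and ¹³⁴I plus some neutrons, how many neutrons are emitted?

Conserve mass number: 232 = 94 + 134 + k, so k = 232 − 228 = 4.
Check atomic number: 90 = 37 + 53 + 0 = 90. ✓

4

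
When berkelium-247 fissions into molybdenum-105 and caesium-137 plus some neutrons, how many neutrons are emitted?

Conserve mass number: 247 = 105 + 137 + k, so k = 247 − 242 = 5.
Check atomic number: 97 = 42 + 55 + 0 = 97. ✓

5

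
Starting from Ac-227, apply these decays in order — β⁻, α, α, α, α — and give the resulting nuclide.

Start: (A, Z) = (227, 89).
After β⁻: (227, 90).
After α: (223, 88).
After α: (219, 86).
After α: (215, 84).
After α: (211, 82).
Z = 82 is lead.

Pb-211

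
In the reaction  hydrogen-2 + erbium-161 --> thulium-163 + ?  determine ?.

gamma ray

Conserve mass number: 2 + 161 = 163 + A, so A = 0.
Conserve atomic number: 1 + 68 = 69 + Z, so Z = 0.
A = 0 and Z = 0 is γ — a gamma ray.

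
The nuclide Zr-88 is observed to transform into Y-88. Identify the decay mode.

beta-plus decay or electron capture

ΔA = 88 − 88 = 0; ΔZ = 39 − 40 = -1.
A is unchanged and Z drops by 1 — a proton has become a neutron (β⁺ emission or electron capture).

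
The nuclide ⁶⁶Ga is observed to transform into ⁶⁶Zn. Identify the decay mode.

ΔA = 66 − 66 = 0; ΔZ = 30 − 31 = -1.
A is unchanged and Z drops by 1 — a proton has become a neutron (β⁺ emission or electron capture).

beta-plus decay or electron capture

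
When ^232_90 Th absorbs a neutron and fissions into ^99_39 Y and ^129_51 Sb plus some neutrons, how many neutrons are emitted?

Conserve mass number: 233 = 99 + 129 + k, so k = 233 − 228 = 5.
Check atomic number: 90 = 39 + 51 + 0 = 90. ✓

5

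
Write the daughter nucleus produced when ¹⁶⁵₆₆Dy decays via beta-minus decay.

Ho-165

Beta-minus decay: mass number changes by +0, atomic number by +1.
A: 165 = 165; Z: 66 + 1 = 67.
Z = 67 is holmium, so the daughter is ¹⁶⁵₆₇Ho.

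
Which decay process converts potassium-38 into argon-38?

ΔA = 38 − 38 = 0; ΔZ = 18 − 19 = -1.
A is unchanged and Z drops by 1 — a proton has become a neutron (β⁺ emission or electron capture).

beta-plus decay or electron capture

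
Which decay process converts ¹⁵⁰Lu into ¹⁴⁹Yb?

proton emission

ΔA = 149 − 150 = -1; ΔZ = 70 − 71 = -1.
A drops by 1 and Z drops by 1 — a proton was emitted.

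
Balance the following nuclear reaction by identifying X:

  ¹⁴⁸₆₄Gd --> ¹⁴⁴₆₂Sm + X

alpha particle

Conserve mass number: 148 = 144 + A, so A = 4.
Conserve atomic number: 64 = 62 + Z, so Z = 2.
A = 4 and Z = 2 is ⁴₂He — an alpha particle.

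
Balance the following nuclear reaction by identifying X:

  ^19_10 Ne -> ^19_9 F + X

positron

Conserve mass number: 19 = 19 + A, so A = 0.
Conserve atomic number: 10 = 9 + Z, so Z = 1.
A = 0 and Z = 1 is ^0_1 e — a positron.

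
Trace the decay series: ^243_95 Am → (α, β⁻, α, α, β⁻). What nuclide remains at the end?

Start: (A, Z) = (243, 95).
After α: (239, 93).
After β⁻: (239, 94).
After α: (235, 92).
After α: (231, 90).
After β⁻: (231, 91).
Z = 91 is protactinium.

Pa-231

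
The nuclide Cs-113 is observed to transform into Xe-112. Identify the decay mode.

proton emission

ΔA = 112 − 113 = -1; ΔZ = 54 − 55 = -1.
A drops by 1 and Z drops by 1 — a proton was emitted.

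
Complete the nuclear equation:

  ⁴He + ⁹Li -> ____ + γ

Conserve mass number: 4 + 9 = A + 0, so A = 13.
Conserve atomic number: 2 + 3 = Z + 0, so Z = 5.
Z = 5 is boron, so the species is ¹³B.

B-13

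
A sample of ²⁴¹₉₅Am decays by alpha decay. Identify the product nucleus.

Alpha decay: mass number changes by -4, atomic number by -2.
A: 241 − 4 = 237; Z: 95 − 2 = 93.
Z = 93 is neptunium, so the daughter is ²³⁷₉₃Np.

Np-237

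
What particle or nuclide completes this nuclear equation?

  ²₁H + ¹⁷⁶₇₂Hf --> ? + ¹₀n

Ta-177

Conserve mass number: 2 + 176 = A + 1, so A = 177.
Conserve atomic number: 1 + 72 = Z + 0, so Z = 73.
Z = 73 is tantalum, so the species is ¹⁷⁷₇₃Ta.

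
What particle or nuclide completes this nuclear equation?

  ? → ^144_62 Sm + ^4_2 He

Conserve mass number: A = 144 + 4, so A = 148.
Conserve atomic number: Z = 62 + 2, so Z = 64.
Z = 64 is gadolinium, so the species is ^148_64 Gd.

Gd-148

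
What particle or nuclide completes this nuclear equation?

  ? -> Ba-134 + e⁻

Cs-134

Conserve mass number: A = 134 + 0, so A = 134.
Conserve atomic number: Z = 56 − 1, so Z = 55.
Z = 55 is caesium, so the species is Cs-134.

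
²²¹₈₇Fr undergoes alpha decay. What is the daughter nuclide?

At-217

Alpha decay: mass number changes by -4, atomic number by -2.
A: 221 − 4 = 217; Z: 87 − 2 = 85.
Z = 85 is astatine, so the daughter is ²¹⁷₈₅At.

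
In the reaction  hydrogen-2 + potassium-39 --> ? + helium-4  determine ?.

Ar-37

Conserve mass number: 2 + 39 = A + 4, so A = 37.
Conserve atomic number: 1 + 19 = Z + 2, so Z = 18.
Z = 18 is argon, so the species is argon-37.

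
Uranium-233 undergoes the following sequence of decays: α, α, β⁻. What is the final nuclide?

Ac-225

Start: (A, Z) = (233, 92).
After α: (229, 90).
After α: (225, 88).
After β⁻: (225, 89).
Z = 89 is actinium.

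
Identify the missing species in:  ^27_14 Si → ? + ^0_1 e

Conserve mass number: 27 = A + 0, so A = 27.
Conserve atomic number: 14 = Z + 1, so Z = 13.
Z = 13 is aluminium, so the species is ^27_13 Al.

Al-27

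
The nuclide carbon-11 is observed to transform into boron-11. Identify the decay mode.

beta-plus decay or electron capture

ΔA = 11 − 11 = 0; ΔZ = 5 − 6 = -1.
A is unchanged and Z drops by 1 — a proton has become a neutron (β⁺ emission or electron capture).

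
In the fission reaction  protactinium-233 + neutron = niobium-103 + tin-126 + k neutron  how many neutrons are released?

5

Conserve mass number: 234 = 103 + 126 + k, so k = 234 − 229 = 5.
Check atomic number: 91 = 41 + 50 + 0 = 91. ✓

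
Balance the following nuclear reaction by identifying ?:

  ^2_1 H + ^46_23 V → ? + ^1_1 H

Conserve mass number: 2 + 46 = A + 1, so A = 47.
Conserve atomic number: 1 + 23 = Z + 1, so Z = 23.
Z = 23 is vanadium, so the species is ^47_23 V.

V-47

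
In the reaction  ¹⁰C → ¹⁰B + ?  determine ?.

Conserve mass number: 10 = 10 + A, so A = 0.
Conserve atomic number: 6 = 5 + Z, so Z = 1.
A = 0 and Z = 1 is e⁺ — a positron.

positron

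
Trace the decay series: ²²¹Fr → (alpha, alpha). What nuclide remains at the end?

Bi-213

Start: (A, Z) = (221, 87).
After α: (217, 85).
After α: (213, 83).
Z = 83 is bismuth.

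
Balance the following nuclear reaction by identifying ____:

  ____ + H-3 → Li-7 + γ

alpha particle

Conserve mass number: A + 3 = 7 + 0, so A = 4.
Conserve atomic number: Z + 1 = 3 + 0, so Z = 2.
A = 4 and Z = 2 is He-4 — an alpha particle.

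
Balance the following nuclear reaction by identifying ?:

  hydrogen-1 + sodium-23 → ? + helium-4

Ne-20

Conserve mass number: 1 + 23 = A + 4, so A = 20.
Conserve atomic number: 1 + 11 = Z + 2, so Z = 10.
Z = 10 is neon, so the species is neon-20.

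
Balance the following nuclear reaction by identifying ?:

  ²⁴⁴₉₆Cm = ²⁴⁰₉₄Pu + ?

alpha particle

Conserve mass number: 244 = 240 + A, so A = 4.
Conserve atomic number: 96 = 94 + Z, so Z = 2.
A = 4 and Z = 2 is ⁴₂He — an alpha particle.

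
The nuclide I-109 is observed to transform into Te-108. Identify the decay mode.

ΔA = 108 − 109 = -1; ΔZ = 52 − 53 = -1.
A drops by 1 and Z drops by 1 — a proton was emitted.

proton emission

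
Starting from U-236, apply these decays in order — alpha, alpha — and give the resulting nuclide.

Ra-228

Start: (A, Z) = (236, 92).
After α: (232, 90).
After α: (228, 88).
Z = 88 is radium.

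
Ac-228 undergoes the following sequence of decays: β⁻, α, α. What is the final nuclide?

Rn-220

Start: (A, Z) = (228, 89).
After β⁻: (228, 90).
After α: (224, 88).
After α: (220, 86).
Z = 86 is radon.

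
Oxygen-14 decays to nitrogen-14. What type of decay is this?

beta-plus decay or electron capture

ΔA = 14 − 14 = 0; ΔZ = 7 − 8 = -1.
A is unchanged and Z drops by 1 — a proton has become a neutron (β⁺ emission or electron capture).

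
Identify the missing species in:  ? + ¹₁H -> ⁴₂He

Conserve mass number: A + 1 = 4, so A = 3.
Conserve atomic number: Z + 1 = 2, so Z = 1.
A = 3 and Z = 1 is ³₁H — a triton.

triton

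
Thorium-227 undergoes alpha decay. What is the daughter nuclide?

Alpha decay: mass number changes by -4, atomic number by -2.
A: 227 − 4 = 223; Z: 90 − 2 = 88.
Z = 88 is radium, so the daughter is radium-223.

Ra-223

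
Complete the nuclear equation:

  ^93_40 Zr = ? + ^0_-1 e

Conserve mass number: 93 = A + 0, so A = 93.
Conserve atomic number: 40 = Z − 1, so Z = 41.
Z = 41 is niobium, so the species is ^93_41 Nb.

Nb-93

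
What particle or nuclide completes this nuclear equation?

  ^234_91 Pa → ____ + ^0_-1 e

U-234

Conserve mass number: 234 = A + 0, so A = 234.
Conserve atomic number: 91 = Z − 1, so Z = 92.
Z = 92 is uranium, so the species is ^234_92 U.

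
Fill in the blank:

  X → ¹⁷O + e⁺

Conserve mass number: A = 17 + 0, so A = 17.
Conserve atomic number: Z = 8 + 1, so Z = 9.
Z = 9 is fluorine, so the species is ¹⁷F.

F-17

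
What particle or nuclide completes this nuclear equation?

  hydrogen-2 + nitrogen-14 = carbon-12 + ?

alpha particle

Conserve mass number: 2 + 14 = 12 + A, so A = 4.
Conserve atomic number: 1 + 7 = 6 + Z, so Z = 2.
A = 4 and Z = 2 is helium-4 — an alpha particle.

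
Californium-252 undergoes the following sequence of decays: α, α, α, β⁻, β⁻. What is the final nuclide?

Pu-240

Start: (A, Z) = (252, 98).
After α: (248, 96).
After α: (244, 94).
After α: (240, 92).
After β⁻: (240, 93).
After β⁻: (240, 94).
Z = 94 is plutonium.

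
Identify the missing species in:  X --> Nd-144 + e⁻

Pr-144

Conserve mass number: A = 144 + 0, so A = 144.
Conserve atomic number: Z = 60 − 1, so Z = 59.
Z = 59 is praseodymium, so the species is Pr-144.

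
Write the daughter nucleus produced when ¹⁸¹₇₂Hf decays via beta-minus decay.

Ta-181

Beta-minus decay: mass number changes by +0, atomic number by +1.
A: 181 = 181; Z: 72 + 1 = 73.
Z = 73 is tantalum, so the daughter is ¹⁸¹₇₃Ta.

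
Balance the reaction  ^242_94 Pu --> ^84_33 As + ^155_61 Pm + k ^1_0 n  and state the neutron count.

Conserve mass number: 242 = 84 + 155 + k, so k = 242 − 239 = 3.
Check atomic number: 94 = 33 + 61 + 0 = 94. ✓

3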